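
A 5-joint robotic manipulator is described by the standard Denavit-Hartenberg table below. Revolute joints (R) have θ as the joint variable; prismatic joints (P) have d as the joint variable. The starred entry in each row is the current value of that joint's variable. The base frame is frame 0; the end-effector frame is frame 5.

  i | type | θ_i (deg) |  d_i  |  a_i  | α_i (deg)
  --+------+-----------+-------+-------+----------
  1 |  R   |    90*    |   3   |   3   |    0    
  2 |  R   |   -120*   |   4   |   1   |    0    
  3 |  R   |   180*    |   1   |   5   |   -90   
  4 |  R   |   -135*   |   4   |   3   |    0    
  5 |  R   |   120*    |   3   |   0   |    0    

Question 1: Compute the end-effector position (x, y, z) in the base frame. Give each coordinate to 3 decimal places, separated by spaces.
after link 1: o_1 = (0.0000, 3.0000, 3.0000)
after link 2: o_2 = (0.8660, 2.5000, 7.0000)
after link 3: o_3 = (-3.4641, 5.0000, 8.0000)
after link 4: o_4 = (-3.6270, 0.4752, 10.1213)
after link 5: o_5 = (-5.1270, -2.1228, 10.1213)

-5.127 -2.123 10.121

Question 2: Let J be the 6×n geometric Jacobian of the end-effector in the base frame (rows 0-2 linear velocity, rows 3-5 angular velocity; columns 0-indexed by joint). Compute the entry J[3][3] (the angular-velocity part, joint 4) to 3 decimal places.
axis z_3 = (-0.5000,-0.8660,0.0000); lever o_n−o_3 = (-1.6629,-7.1228,2.1213)
cross product → J_v[:, 3] = (-1.8371,1.0607,2.1213)
J_ω[:, 3] = z_3
entry J[3][3] = -0.5000

-0.500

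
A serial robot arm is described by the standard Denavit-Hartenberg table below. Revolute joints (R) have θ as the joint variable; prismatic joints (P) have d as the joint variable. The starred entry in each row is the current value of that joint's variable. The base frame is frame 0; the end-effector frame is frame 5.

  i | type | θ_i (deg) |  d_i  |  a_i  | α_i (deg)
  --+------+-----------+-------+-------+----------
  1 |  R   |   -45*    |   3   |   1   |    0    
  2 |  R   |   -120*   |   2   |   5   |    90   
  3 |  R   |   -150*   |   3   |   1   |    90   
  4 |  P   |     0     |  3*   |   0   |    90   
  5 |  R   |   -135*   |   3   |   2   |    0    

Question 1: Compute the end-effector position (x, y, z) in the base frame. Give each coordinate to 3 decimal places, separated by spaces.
-3.703 -1.889 6.580

after link 1: o_1 = (0.7071, -0.7071, 3.0000)
after link 2: o_2 = (-4.1225, -2.0012, 5.0000)
after link 3: o_3 = (-4.0625, 1.1207, 4.5000)
after link 4: o_4 = (-2.6136, 1.5089, 7.0981)
after link 5: o_5 = (-3.7031, -1.8888, 6.5804)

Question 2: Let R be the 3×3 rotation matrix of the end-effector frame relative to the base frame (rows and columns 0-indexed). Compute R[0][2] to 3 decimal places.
End-effector z-axis (col 2 of R) = (0.2588,-0.9659,0.0000)
R[0][2] = 0.2588

0.259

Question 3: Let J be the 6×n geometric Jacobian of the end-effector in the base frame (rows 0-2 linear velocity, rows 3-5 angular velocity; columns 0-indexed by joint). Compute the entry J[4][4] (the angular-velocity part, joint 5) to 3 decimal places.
axis z_4 = (0.2588,-0.9659,0.0000); lever o_n−o_4 = (-1.0896,-3.3978,-0.5176)
cross product → J_v[:, 4] = (0.5000,0.1340,-1.9319)
J_ω[:, 4] = z_4
entry J[4][4] = -0.9659

-0.966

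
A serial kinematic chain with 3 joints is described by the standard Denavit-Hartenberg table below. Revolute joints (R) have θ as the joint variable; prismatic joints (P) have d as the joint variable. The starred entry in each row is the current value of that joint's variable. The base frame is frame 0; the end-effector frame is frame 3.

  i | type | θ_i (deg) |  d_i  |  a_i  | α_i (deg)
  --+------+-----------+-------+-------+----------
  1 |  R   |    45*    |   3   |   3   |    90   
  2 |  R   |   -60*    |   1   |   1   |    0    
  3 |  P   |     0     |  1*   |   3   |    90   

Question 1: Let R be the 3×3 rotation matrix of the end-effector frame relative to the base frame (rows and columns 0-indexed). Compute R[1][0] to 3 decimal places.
0.354

End-effector x-axis (col 0 of R) = (0.3536,0.3536,-0.8660)
R[1][0] = 0.3536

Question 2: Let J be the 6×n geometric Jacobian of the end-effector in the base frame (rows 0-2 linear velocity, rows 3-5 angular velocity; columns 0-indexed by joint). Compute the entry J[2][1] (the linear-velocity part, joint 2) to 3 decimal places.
axis z_1 = (0.7071,-0.7071,0.0000); lever o_n−o_1 = (2.8284,0.0000,-3.4641)
cross product → J_v[:, 1] = (2.4495,2.4495,2.0000)
J_ω[:, 1] = z_1
entry J[2][1] = 2.0000

2.000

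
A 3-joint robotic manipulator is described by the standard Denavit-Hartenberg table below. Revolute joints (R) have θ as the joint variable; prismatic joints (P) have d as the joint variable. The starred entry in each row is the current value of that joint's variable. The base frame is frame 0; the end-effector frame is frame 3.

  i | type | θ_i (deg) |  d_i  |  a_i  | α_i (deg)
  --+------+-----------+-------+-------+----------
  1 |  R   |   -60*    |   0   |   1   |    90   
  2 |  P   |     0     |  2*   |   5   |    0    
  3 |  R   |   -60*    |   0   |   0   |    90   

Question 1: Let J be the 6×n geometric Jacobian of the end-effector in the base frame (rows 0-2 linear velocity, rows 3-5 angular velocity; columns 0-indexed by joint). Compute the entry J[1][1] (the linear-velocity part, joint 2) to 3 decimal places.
prismatic axis z_1 = (-0.8660,-0.5000,0.0000)
J_v[:, 1] = z_1; J_ω[:, 1] = (0,0,0)
entry J[1][1] = -0.5000

-0.500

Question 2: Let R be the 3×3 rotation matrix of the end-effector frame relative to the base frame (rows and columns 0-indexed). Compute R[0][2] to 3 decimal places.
End-effector z-axis (col 2 of R) = (-0.4330,0.7500,-0.5000)
R[0][2] = -0.4330

-0.433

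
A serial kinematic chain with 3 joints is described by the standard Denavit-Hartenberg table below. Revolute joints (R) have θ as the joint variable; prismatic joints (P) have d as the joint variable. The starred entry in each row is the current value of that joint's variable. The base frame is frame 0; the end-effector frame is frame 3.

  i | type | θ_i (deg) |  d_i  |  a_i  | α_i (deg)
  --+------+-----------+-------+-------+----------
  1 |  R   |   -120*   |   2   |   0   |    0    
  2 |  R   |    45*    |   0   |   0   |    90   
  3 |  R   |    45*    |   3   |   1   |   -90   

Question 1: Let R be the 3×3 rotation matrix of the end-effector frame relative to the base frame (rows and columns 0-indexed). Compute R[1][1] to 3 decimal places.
0.259

End-effector y-axis (col 1 of R) = (0.9659,0.2588,-0.0000)
R[1][1] = 0.2588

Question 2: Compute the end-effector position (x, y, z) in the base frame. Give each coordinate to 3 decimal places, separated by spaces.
-2.715 -1.459 2.707

after link 1: o_1 = (0.0000, 0.0000, 2.0000)
after link 2: o_2 = (0.0000, 0.0000, 2.0000)
after link 3: o_3 = (-2.7148, -1.4595, 2.7071)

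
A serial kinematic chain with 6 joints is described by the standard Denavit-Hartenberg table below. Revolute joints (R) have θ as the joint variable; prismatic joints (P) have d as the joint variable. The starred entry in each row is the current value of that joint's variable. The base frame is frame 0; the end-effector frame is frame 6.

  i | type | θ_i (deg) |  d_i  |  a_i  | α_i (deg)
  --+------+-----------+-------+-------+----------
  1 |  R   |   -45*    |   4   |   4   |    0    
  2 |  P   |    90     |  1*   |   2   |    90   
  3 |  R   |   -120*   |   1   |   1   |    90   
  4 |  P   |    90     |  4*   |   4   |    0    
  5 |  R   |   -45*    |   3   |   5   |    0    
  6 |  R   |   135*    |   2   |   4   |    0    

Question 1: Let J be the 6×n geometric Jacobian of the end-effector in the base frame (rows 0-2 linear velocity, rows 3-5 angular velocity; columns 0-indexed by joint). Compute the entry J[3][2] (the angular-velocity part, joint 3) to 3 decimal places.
0.707

axis z_2 = (0.7071,-0.7071,0.0000); lever o_n−o_2 = (0.3348,-11.7362,4.0362)
cross product → J_v[:, 2] = (-2.8540,-2.8540,-8.0620)
J_ω[:, 2] = z_2
entry J[3][2] = 0.7071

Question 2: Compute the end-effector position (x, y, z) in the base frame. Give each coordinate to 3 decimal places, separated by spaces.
4.577 -13.150 9.036

after link 1: o_1 = (2.8284, -2.8284, 4.0000)
after link 2: o_2 = (4.2426, -1.4142, 5.0000)
after link 3: o_3 = (4.5962, -2.4749, 4.1340)
after link 4: o_4 = (4.9751, -7.7528, 6.1340)
after link 5: o_5 = (4.3880, -13.3399, 4.5721)
after link 6: o_6 = (4.5775, -13.1504, 9.0362)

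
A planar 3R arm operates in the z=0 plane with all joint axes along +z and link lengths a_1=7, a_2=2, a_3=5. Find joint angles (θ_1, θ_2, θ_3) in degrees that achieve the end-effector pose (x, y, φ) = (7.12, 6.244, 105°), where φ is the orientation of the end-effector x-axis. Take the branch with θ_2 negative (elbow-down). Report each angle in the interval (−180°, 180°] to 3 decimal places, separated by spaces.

wrist centre = target − a_3·(cos φ, sin φ) = (8.4141, 1.4144)
cos θ_2 = (72.7974−7²−2²)/(2·7·2) = 0.7071; θ_2 = -45.0045° (elbow-down)
β = atan2(1.4144,8.4141) = 9.5420°; ψ = atan2(-1.4143,8.4141) = -9.5416°
θ_1 = β − ψ = 19.0836°
θ_3 = φ − θ_1 − θ_2 = 130.9209° (wrapped to (-180°,180°])

19.084 -45.004 130.921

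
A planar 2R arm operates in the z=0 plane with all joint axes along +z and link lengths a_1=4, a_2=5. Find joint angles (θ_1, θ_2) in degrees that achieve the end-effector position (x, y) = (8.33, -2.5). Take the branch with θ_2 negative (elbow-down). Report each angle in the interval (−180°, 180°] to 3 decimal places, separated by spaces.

0.003 -30.006

cos θ_2 = (75.6389−4²−5²)/(2·4·5) = 0.8660; θ_2 = -30.0061° (elbow-down)
β = atan2(-2.5000,8.3300) = -16.7056°; ψ = atan2(-2.5005,8.3299) = -16.7087°
θ_1 = β − ψ = 0.0032°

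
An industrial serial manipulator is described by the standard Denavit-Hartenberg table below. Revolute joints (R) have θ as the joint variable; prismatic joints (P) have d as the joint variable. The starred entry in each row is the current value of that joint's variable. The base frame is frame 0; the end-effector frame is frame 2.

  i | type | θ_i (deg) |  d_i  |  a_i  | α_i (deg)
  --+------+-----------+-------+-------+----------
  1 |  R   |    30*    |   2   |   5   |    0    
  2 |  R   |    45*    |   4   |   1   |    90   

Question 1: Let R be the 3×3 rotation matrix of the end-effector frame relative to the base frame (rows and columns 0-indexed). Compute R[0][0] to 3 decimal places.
0.259

End-effector x-axis (col 0 of R) = (0.2588,0.9659,0.0000)
R[0][0] = 0.2588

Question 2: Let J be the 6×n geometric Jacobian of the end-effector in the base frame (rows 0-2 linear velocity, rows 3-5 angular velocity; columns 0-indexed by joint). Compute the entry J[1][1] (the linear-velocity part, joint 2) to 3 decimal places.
axis z_1 = (0.0000,0.0000,1.0000); lever o_n−o_1 = (0.2588,0.9659,4.0000)
cross product → J_v[:, 1] = (-0.9659,0.2588,0.0000)
J_ω[:, 1] = z_1
entry J[1][1] = 0.2588

0.259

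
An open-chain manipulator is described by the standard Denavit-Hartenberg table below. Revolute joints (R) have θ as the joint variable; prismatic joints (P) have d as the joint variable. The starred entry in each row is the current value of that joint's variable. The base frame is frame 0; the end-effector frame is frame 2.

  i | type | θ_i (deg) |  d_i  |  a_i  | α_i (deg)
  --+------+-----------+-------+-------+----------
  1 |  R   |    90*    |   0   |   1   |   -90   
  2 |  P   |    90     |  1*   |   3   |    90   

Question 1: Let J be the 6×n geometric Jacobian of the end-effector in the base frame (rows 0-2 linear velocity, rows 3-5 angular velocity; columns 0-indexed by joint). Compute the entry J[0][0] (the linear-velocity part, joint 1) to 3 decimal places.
-1.000

axis z_0 = ẑ; lever o_n−o_0 = (-1.0000,1.0000,-3.0000)
cross product → J_v[:, 0] = (-1.0000,-1.0000,0.0000)
J_ω[:, 0] = z_0
entry J[0][0] = -1.0000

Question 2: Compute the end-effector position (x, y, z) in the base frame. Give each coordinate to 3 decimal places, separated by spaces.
-1.000 1.000 -3.000

after link 1: o_1 = (0.0000, 1.0000, 0.0000)
after link 2: o_2 = (-1.0000, 1.0000, -3.0000)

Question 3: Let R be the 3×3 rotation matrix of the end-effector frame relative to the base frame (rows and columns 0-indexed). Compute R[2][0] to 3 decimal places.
End-effector x-axis (col 0 of R) = (-0.0000,0.0000,-1.0000)
R[2][0] = -1.0000

-1.000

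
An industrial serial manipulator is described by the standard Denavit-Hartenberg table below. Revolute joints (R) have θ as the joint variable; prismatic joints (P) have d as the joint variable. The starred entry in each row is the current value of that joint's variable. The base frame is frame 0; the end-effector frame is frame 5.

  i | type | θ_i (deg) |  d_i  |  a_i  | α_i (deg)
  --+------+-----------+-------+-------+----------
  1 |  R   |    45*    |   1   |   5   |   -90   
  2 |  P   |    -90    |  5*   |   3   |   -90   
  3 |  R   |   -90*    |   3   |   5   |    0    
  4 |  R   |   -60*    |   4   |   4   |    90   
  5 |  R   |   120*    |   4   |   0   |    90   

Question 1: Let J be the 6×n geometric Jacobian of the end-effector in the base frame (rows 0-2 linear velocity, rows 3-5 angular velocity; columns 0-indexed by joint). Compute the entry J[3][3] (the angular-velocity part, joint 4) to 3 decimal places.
0.707

axis z_3 = (0.7071,0.7071,-0.0000); lever o_n−o_3 = (3.8637,1.7932,-5.4641)
cross product → J_v[:, 3] = (-3.8637,3.8637,-1.4641)
J_ω[:, 3] = z_3
entry J[3][3] = 0.7071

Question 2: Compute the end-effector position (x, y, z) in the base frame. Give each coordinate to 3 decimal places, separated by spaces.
after link 1: o_1 = (3.5355, 3.5355, 1.0000)
after link 2: o_2 = (0.0000, 7.0711, 4.0000)
after link 3: o_3 = (-1.4142, 12.7279, 4.0000)
after link 4: o_4 = (0.0000, 16.9706, 0.5359)
after link 5: o_5 = (2.4495, 14.5211, -1.4641)

2.449 14.521 -1.464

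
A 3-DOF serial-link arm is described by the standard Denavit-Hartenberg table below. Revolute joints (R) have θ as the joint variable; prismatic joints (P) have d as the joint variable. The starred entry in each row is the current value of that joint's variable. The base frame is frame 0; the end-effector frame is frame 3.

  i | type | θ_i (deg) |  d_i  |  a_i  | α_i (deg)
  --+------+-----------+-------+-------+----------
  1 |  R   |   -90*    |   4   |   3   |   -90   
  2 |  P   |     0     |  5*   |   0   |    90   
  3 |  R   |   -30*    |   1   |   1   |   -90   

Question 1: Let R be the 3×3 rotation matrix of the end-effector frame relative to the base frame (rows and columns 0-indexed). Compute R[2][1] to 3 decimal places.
-1.000

End-effector y-axis (col 1 of R) = (0.0000,-0.0000,-1.0000)
R[2][1] = -1.0000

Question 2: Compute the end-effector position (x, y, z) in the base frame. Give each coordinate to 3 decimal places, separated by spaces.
4.500 -3.866 5.000

after link 1: o_1 = (0.0000, -3.0000, 4.0000)
after link 2: o_2 = (5.0000, -3.0000, 4.0000)
after link 3: o_3 = (4.5000, -3.8660, 5.0000)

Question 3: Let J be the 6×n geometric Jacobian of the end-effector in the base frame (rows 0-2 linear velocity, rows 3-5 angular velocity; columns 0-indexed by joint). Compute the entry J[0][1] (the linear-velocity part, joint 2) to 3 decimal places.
1.000

prismatic axis z_1 = (1.0000,0.0000,0.0000)
J_v[:, 1] = z_1; J_ω[:, 1] = (0,0,0)
entry J[0][1] = 1.0000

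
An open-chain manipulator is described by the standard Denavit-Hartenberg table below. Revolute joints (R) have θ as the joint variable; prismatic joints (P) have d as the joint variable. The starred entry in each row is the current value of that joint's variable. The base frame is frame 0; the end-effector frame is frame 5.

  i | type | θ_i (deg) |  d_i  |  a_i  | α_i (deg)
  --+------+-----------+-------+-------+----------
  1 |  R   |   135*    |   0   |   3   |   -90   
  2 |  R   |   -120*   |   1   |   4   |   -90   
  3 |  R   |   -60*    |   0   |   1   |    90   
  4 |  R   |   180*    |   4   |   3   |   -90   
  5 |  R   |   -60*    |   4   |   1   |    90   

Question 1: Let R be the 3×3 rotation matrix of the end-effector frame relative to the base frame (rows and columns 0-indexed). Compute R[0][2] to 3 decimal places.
-0.707

End-effector z-axis (col 2 of R) = (-0.7071,-0.7071,-0.0000)
R[0][2] = -0.7071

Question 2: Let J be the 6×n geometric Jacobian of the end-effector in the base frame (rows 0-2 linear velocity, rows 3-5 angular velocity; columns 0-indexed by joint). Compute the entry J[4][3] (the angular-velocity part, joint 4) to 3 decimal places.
axis z_3 = (-0.6597,-0.0474,-0.7500); lever o_n−o_3 = (0.7638,0.0820,-7.1651)
cross product → J_v[:, 3] = (0.4009,-5.2999,-0.0179)
J_ω[:, 3] = z_3
entry J[4][3] = -0.0474

-0.047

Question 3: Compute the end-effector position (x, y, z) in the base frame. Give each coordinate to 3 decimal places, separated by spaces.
-1.086 -0.707 -3.268

after link 1: o_1 = (-2.1213, 2.1213, 0.0000)
after link 2: o_2 = (-1.4142, 0.0000, 3.4641)
after link 3: o_3 = (-1.8498, -0.7891, 3.8971)
after link 4: o_4 = (-3.1820, 1.3888, -0.4019)
after link 5: o_5 = (-1.0860, -0.7071, -3.2679)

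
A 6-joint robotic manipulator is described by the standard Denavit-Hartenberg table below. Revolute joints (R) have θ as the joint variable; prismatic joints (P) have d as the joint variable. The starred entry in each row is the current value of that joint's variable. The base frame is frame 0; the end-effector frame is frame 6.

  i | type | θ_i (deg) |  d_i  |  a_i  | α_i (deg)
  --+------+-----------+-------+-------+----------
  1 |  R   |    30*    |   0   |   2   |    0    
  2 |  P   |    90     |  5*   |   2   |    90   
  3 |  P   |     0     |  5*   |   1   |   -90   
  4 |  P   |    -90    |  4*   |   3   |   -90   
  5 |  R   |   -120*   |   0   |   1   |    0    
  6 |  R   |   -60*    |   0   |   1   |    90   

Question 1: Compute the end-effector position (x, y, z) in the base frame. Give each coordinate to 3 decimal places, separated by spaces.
after link 1: o_1 = (1.7321, 1.0000, 0.0000)
after link 2: o_2 = (0.7321, 2.7321, 5.0000)
after link 3: o_3 = (4.5622, 6.0981, 5.0000)
after link 4: o_4 = (7.1603, 7.5981, 9.0000)
after link 5: o_5 = (6.7272, 7.3481, 9.8660)
after link 6: o_6 = (5.8612, 6.8481, 9.8660)

5.861 6.848 9.866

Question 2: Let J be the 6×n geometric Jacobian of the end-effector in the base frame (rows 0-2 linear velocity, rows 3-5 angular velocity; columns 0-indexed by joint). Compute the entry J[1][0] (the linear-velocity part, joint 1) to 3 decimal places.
5.861

axis z_0 = ẑ; lever o_n−o_0 = (5.8612,6.8481,9.8660)
cross product → J_v[:, 0] = (-6.8481,5.8612,0.0000)
J_ω[:, 0] = z_0
entry J[1][0] = 5.8612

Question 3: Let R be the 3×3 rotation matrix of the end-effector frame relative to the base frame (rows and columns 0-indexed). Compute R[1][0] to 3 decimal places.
End-effector x-axis (col 0 of R) = (-0.8660,-0.5000,0.0000)
R[1][0] = -0.5000

-0.500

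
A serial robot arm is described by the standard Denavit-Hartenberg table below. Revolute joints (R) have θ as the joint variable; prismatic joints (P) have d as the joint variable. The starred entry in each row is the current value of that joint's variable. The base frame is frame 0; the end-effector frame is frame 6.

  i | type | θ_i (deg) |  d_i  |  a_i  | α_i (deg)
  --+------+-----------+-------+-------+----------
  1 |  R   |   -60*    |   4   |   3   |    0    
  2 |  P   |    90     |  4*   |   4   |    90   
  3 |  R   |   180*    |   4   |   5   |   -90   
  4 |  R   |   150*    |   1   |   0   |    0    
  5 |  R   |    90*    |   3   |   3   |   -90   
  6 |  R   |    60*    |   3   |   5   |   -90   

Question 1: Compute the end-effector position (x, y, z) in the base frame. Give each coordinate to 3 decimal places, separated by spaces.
after link 1: o_1 = (1.5000, -2.5981, 4.0000)
after link 2: o_2 = (4.9641, -0.5981, 8.0000)
after link 3: o_3 = (2.6340, -6.5622, 8.0000)
after link 4: o_4 = (2.6340, -6.5622, 7.0000)
after link 5: o_5 = (5.2321, -8.0622, 4.0000)
after link 6: o_6 = (5.8971, -11.9103, 8.3301)

5.897 -11.910 8.330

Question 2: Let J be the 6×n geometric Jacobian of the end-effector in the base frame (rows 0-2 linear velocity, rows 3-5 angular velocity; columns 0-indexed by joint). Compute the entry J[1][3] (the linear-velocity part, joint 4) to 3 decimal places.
-3.263

axis z_3 = (-0.0000,-0.0000,-1.0000); lever o_n−o_3 = (3.2631,-5.3481,0.3301)
cross product → J_v[:, 3] = (-5.3481,-3.2631,0.0000)
J_ω[:, 3] = z_3
entry J[1][3] = -3.2631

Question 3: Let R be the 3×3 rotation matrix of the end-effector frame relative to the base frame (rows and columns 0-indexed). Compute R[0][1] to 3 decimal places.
End-effector y-axis (col 1 of R) = (0.5000,0.8660,-0.0000)
R[0][1] = 0.5000

0.500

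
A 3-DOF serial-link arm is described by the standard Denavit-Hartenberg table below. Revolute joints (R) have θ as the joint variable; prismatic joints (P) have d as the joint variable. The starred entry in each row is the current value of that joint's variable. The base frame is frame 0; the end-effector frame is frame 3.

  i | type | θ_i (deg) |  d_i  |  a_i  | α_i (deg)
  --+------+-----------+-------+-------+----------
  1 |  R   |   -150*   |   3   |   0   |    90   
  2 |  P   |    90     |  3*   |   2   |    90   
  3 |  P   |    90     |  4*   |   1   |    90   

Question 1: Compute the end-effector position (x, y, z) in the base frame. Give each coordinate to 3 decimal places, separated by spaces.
after link 1: o_1 = (0.0000, 0.0000, 3.0000)
after link 2: o_2 = (-1.5000, 2.5981, 5.0000)
after link 3: o_3 = (-5.4641, 1.4641, 5.0000)

-5.464 1.464 5.000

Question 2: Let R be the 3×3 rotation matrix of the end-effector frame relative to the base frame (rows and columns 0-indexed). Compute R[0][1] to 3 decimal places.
-0.866

End-effector y-axis (col 1 of R) = (-0.8660,-0.5000,-0.0000)
R[0][1] = -0.8660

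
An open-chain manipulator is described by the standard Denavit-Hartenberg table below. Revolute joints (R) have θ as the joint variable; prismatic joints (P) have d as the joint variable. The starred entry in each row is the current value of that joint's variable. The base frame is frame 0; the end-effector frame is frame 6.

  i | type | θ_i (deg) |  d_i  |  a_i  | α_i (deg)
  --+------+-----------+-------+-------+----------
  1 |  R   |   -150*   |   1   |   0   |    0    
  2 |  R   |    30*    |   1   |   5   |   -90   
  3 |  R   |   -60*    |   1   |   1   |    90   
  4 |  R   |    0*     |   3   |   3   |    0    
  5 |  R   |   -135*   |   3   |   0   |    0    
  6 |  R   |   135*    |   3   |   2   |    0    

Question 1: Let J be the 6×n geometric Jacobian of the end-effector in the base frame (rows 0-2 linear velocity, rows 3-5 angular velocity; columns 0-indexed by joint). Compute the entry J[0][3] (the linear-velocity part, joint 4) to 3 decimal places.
4.330

axis z_3 = (0.4330,0.7500,0.5000); lever o_n−o_3 = (2.6471,4.5849,8.8301)
cross product → J_v[:, 3] = (4.3301,-2.5000,-0.0000)
J_ω[:, 3] = z_3
entry J[0][3] = 4.3301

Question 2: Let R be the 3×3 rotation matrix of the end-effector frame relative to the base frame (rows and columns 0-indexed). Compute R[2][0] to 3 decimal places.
End-effector x-axis (col 0 of R) = (-0.2500,-0.4330,0.8660)
R[2][0] = 0.8660

0.866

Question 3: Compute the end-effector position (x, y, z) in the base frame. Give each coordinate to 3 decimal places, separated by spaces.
after link 1: o_1 = (0.0000, 0.0000, 1.0000)
after link 2: o_2 = (-2.5000, -4.3301, 2.0000)
after link 3: o_3 = (-1.8840, -5.2631, 2.8660)
after link 4: o_4 = (-1.3349, -4.3122, 6.9641)
after link 5: o_5 = (-0.0359, -2.0622, 8.4641)
after link 6: o_6 = (0.7631, -0.6782, 11.6962)

0.763 -0.678 11.696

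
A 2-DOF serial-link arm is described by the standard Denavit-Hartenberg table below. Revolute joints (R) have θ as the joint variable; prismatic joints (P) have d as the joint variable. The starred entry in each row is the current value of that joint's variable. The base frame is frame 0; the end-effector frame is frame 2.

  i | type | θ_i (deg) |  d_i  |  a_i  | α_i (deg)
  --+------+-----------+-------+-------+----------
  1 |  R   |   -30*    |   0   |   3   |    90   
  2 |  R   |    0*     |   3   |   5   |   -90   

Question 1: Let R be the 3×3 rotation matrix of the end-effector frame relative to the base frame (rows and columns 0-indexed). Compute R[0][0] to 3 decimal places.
End-effector x-axis (col 0 of R) = (0.8660,-0.5000,0.0000)
R[0][0] = 0.8660

0.866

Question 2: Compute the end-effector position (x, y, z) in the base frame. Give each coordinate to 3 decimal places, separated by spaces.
after link 1: o_1 = (2.5981, -1.5000, 0.0000)
after link 2: o_2 = (5.4282, -6.5981, 0.0000)

5.428 -6.598 0.000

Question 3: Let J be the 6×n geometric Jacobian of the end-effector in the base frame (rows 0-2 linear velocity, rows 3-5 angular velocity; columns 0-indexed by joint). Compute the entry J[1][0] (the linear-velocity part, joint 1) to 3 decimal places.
axis z_0 = ẑ; lever o_n−o_0 = (5.4282,-6.5981,0.0000)
cross product → J_v[:, 0] = (6.5981,5.4282,-0.0000)
J_ω[:, 0] = z_0
entry J[1][0] = 5.4282

5.428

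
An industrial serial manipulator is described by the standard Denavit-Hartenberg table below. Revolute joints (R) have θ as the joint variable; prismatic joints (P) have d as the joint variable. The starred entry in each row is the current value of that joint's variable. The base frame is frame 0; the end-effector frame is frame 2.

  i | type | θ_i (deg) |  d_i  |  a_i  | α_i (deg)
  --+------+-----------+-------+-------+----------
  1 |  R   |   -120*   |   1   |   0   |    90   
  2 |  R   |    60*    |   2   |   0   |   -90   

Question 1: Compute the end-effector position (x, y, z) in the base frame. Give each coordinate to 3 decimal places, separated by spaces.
-1.732 1.000 1.000

after link 1: o_1 = (0.0000, 0.0000, 1.0000)
after link 2: o_2 = (-1.7321, 1.0000, 1.0000)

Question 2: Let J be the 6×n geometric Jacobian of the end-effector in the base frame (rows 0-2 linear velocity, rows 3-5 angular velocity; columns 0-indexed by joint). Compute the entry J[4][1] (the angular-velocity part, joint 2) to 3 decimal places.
0.500

axis z_1 = (-0.8660,0.5000,0.0000); lever o_n−o_1 = (-1.7321,1.0000,0.0000)
cross product → J_v[:, 1] = (0.0000,0.0000,0.0000)
J_ω[:, 1] = z_1
entry J[4][1] = 0.5000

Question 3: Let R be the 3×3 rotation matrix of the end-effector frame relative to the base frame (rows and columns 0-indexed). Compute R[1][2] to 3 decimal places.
0.750

End-effector z-axis (col 2 of R) = (0.4330,0.7500,0.5000)
R[1][2] = 0.7500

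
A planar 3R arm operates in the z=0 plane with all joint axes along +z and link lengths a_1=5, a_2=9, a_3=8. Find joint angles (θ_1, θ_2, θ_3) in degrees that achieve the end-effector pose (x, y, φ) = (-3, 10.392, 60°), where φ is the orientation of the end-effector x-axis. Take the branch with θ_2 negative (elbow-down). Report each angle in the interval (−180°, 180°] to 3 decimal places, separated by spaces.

-119.997 -120.002 -60.002

wrist centre = target − a_3·(cos φ, sin φ) = (-7.0000, 3.4638)
cos θ_2 = (60.9979−5²−9²)/(2·5·9) = -0.5000; θ_2 = -120.0016° (elbow-down)
β = atan2(3.4638,-7.0000) = 153.6725°; ψ = atan2(-7.7941,0.4998) = -86.3310°
θ_1 = β − ψ = 240.0035°
θ_3 = φ − θ_1 − θ_2 = -60.0019° (wrapped to (-180°,180°])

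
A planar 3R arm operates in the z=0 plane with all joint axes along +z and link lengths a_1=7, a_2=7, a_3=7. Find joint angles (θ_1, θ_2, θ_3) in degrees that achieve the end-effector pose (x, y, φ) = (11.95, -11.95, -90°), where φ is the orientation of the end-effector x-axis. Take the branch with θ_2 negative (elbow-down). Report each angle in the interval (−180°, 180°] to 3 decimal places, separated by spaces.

wrist centre = target − a_3·(cos φ, sin φ) = (11.9500, -4.9500)
cos θ_2 = (167.3050−7²−7²)/(2·7·7) = 0.7072; θ_2 = -44.9929° (elbow-down)
β = atan2(-4.9500,11.9500) = -22.5006°; ψ = atan2(-4.9491,11.9504) = -22.4965°
θ_1 = β − ψ = -0.0041°
θ_3 = φ − θ_1 − θ_2 = -45.0029° (wrapped to (-180°,180°])

-0.004 -44.993 -45.003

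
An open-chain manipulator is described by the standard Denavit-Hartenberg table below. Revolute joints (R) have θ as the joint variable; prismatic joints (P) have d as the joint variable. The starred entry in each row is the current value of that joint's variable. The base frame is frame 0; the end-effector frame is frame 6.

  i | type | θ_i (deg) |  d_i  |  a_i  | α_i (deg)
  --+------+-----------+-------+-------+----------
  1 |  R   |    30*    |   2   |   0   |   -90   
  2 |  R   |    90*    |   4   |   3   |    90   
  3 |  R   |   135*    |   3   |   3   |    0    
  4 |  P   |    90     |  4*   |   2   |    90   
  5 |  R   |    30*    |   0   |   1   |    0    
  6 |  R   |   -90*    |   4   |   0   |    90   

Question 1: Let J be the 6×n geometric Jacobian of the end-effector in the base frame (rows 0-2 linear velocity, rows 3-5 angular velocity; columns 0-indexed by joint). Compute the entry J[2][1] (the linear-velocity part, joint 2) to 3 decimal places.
-7.500

axis z_1 = (-0.5000,0.8660,0.0000); lever o_n−o_1 = (3.0336,9.7456,3.9763)
cross product → J_v[:, 1] = (3.4436,1.9882,-7.5000)
J_ω[:, 1] = z_1
entry J[2][1] = -7.5000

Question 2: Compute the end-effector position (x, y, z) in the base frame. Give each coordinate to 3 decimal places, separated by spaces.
after link 1: o_1 = (0.0000, 0.0000, 2.0000)
after link 2: o_2 = (-2.0000, 3.4641, -1.0000)
after link 3: o_3 = (-0.4626, 6.8012, 1.1213)
after link 4: o_4 = (3.7086, 7.5765, 2.5355)
after link 5: o_5 = (4.4478, 7.2961, 3.1479)
after link 6: o_6 = (3.0336, 9.7456, 5.9763)

3.034 9.746 5.976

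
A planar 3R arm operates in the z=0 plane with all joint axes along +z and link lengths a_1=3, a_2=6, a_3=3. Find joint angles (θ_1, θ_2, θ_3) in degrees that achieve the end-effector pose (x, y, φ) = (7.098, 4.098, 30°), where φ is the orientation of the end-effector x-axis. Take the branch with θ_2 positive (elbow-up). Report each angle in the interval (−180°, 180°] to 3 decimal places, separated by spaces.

-60.002 120.002 -30.000

wrist centre = target − a_3·(cos φ, sin φ) = (4.4999, 2.5980)
cos θ_2 = (26.9989−3²−6²)/(2·3·6) = -0.5000; θ_2 = 120.0020° (elbow-up)
β = atan2(2.5980,4.4999) = 29.9997°; ψ = atan2(5.1960,-0.0002) = 90.0020°
θ_1 = β − ψ = -60.0023°
θ_3 = φ − θ_1 − θ_2 = -29.9997° (wrapped to (-180°,180°])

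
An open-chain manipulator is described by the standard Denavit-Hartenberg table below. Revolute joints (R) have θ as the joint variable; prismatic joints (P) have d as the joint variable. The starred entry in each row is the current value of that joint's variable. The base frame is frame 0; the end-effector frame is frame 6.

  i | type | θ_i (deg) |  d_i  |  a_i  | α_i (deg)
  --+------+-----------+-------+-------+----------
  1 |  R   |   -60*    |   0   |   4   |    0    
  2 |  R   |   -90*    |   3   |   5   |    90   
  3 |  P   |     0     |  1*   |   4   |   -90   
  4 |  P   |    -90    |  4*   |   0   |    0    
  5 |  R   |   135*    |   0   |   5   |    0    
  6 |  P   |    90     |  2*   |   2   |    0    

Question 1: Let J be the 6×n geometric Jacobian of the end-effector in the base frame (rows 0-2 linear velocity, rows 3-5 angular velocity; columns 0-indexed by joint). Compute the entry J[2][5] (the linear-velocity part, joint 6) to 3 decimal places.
1.000

prismatic axis z_5 = (0.0000,0.0000,1.0000)
J_v[:, 5] = z_5; J_ω[:, 5] = (0,0,0)
entry J[2][5] = 1.0000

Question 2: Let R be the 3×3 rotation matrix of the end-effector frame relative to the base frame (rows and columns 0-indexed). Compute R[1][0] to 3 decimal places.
-0.259

End-effector x-axis (col 0 of R) = (0.9659,-0.2588,0.0000)
R[1][0] = -0.2588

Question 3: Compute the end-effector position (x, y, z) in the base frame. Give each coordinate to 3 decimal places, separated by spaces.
-5.656 -12.445 9.000

after link 1: o_1 = (2.0000, -3.4641, 0.0000)
after link 2: o_2 = (-2.3301, -5.9641, 3.0000)
after link 3: o_3 = (-6.2942, -7.0981, 3.0000)
after link 4: o_4 = (-6.2942, -7.0981, 7.0000)
after link 5: o_5 = (-7.5883, -11.9277, 7.0000)
after link 6: o_6 = (-5.6565, -12.4453, 9.0000)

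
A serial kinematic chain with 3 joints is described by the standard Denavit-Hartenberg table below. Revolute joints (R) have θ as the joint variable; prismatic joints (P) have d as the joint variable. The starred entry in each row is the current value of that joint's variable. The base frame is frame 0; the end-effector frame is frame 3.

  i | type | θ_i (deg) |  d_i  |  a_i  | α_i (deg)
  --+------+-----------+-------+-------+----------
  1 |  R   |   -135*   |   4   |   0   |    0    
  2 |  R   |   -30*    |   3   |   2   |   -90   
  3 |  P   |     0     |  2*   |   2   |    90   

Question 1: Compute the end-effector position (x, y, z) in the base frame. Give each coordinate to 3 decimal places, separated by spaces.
-3.346 -2.967 7.000

after link 1: o_1 = (0.0000, 0.0000, 4.0000)
after link 2: o_2 = (-1.9319, -0.5176, 7.0000)
after link 3: o_3 = (-3.3461, -2.9671, 7.0000)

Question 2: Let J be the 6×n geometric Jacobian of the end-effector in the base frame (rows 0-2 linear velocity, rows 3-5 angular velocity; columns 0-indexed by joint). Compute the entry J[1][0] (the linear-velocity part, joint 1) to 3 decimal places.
-3.346

axis z_0 = ẑ; lever o_n−o_0 = (-3.3461,-2.9671,7.0000)
cross product → J_v[:, 0] = (2.9671,-3.3461,0.0000)
J_ω[:, 0] = z_0
entry J[1][0] = -3.3461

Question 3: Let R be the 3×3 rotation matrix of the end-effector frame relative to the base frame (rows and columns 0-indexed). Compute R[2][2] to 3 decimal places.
End-effector z-axis (col 2 of R) = (0.0000,0.0000,1.0000)
R[2][2] = 1.0000

1.000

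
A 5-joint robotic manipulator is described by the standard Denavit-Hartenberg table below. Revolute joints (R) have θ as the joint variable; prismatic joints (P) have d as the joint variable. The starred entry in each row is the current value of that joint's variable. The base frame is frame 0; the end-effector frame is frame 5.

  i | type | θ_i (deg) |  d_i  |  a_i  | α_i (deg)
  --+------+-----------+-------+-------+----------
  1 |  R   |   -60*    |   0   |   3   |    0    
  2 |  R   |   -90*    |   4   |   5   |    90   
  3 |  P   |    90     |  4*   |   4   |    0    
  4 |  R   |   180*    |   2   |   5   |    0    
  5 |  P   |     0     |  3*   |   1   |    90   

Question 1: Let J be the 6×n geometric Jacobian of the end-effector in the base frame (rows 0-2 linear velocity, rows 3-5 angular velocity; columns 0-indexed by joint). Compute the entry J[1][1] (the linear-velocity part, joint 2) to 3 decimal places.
-8.830

axis z_1 = (0.0000,0.0000,1.0000); lever o_n−o_1 = (-8.8301,5.2942,2.0000)
cross product → J_v[:, 1] = (-5.2942,-8.8301,0.0000)
J_ω[:, 1] = z_1
entry J[1][1] = -8.8301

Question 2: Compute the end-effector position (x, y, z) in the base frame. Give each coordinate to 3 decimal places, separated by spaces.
after link 1: o_1 = (1.5000, -2.5981, 0.0000)
after link 2: o_2 = (-2.8301, -5.0981, 4.0000)
after link 3: o_3 = (-4.8301, -1.6340, 8.0000)
after link 4: o_4 = (-5.8301, 0.0981, 3.0000)
after link 5: o_5 = (-7.3301, 2.6962, 2.0000)

-7.330 2.696 2.000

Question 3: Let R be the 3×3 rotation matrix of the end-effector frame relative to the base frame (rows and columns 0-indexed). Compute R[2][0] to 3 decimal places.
End-effector x-axis (col 0 of R) = (0.0000,0.0000,-1.0000)
R[2][0] = -1.0000

-1.000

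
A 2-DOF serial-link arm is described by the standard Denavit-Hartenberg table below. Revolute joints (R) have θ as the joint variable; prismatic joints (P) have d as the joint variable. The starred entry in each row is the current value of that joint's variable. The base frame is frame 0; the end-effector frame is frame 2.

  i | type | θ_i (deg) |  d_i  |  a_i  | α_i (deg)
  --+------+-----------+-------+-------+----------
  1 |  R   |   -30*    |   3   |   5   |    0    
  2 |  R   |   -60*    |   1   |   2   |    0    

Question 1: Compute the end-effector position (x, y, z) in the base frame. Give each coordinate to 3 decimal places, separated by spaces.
after link 1: o_1 = (4.3301, -2.5000, 3.0000)
after link 2: o_2 = (4.3301, -4.5000, 4.0000)

4.330 -4.500 4.000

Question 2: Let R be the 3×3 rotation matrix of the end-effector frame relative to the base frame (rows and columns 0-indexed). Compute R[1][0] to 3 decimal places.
End-effector x-axis (col 0 of R) = (0.0000,-1.0000,0.0000)
R[1][0] = -1.0000

-1.000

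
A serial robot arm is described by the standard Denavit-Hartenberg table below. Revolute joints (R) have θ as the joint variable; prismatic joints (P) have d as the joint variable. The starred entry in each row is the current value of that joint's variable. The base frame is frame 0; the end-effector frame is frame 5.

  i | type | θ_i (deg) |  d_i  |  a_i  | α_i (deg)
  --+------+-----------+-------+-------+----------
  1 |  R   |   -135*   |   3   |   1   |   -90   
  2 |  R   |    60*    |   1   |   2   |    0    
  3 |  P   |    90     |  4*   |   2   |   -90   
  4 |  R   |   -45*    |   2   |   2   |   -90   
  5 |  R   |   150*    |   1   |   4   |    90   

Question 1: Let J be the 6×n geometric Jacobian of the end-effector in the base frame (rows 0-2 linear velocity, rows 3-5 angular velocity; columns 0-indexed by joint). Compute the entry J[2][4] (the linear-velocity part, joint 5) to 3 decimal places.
axis z_4 = (-0.0670,0.9330,-0.3536); lever o_n−o_4 = (-4.0061,0.4580,-0.8609)
cross product → J_v[:, 4] = (-0.6413,1.3587,3.7071)
J_ω[:, 4] = z_4
entry J[2][4] = 3.7071

3.707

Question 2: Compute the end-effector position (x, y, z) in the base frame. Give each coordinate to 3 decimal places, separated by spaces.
1.913 -2.694 0.432

after link 1: o_1 = (-0.7071, -0.7071, 3.0000)
after link 2: o_2 = (-0.7071, -2.1213, 1.2679)
after link 3: o_3 = (3.3461, -3.7250, 0.2679)
after link 4: o_4 = (5.9192, -3.1519, 1.2929)
after link 5: o_5 = (1.9131, -2.6939, 0.4320)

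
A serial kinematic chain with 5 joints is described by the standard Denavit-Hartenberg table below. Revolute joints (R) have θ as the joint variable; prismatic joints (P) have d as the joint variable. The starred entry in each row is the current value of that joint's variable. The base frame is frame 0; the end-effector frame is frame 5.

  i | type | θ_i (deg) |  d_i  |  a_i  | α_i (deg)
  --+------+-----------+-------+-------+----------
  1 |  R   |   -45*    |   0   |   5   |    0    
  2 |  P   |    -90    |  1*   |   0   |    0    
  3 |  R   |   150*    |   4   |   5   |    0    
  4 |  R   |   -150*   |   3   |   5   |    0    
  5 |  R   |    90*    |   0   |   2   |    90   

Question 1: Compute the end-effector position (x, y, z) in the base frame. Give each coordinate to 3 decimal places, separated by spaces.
after link 1: o_1 = (3.5355, -3.5355, 0.0000)
after link 2: o_2 = (3.5355, -3.5355, 1.0000)
after link 3: o_3 = (8.3652, -2.2414, 5.0000)
after link 4: o_4 = (4.8296, -5.7770, 8.0000)
after link 5: o_5 = (6.2438, -7.1912, 8.0000)

6.244 -7.191 8.000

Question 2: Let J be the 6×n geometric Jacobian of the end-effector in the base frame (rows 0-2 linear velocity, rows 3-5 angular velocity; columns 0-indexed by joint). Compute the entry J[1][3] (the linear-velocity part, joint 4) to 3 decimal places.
-2.121

axis z_3 = (0.0000,0.0000,1.0000); lever o_n−o_3 = (-2.1213,-4.9497,3.0000)
cross product → J_v[:, 3] = (4.9497,-2.1213,0.0000)
J_ω[:, 3] = z_3
entry J[1][3] = -2.1213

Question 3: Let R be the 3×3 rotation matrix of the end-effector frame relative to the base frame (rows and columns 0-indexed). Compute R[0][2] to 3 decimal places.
-0.707

End-effector z-axis (col 2 of R) = (-0.7071,-0.7071,0.0000)
R[0][2] = -0.7071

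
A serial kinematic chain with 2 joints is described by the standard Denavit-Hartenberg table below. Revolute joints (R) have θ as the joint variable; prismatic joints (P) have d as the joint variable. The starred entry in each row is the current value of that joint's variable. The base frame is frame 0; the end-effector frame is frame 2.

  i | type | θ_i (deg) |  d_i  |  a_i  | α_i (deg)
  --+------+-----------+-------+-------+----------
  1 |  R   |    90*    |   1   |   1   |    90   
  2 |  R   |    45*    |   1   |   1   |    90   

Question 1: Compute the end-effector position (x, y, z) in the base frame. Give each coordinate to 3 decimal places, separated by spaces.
1.000 1.707 1.707

after link 1: o_1 = (0.0000, 1.0000, 1.0000)
after link 2: o_2 = (1.0000, 1.7071, 1.7071)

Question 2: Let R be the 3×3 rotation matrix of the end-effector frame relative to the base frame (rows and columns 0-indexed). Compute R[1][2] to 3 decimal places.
End-effector z-axis (col 2 of R) = (0.0000,0.7071,-0.7071)
R[1][2] = 0.7071

0.707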